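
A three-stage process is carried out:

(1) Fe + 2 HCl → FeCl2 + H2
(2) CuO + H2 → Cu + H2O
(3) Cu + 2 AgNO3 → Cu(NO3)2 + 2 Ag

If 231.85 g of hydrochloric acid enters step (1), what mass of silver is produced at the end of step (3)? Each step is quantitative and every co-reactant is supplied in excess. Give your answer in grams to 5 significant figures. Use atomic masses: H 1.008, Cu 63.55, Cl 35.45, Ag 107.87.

685.99 g

M(HCl) = 1.008 + 35.45 = 36.458 g/mol.
M(Ag) = 107.87 g/mol.
n(HCl) = 231.85 / 36.458 = 6.35937 mol.
Reaction (1): HCl→H2 ratio 2:1 ⇒ n(H2) = 3.17969 mol.
Reaction (2): H2→Cu ratio 1:1 ⇒ n(Cu) = 3.17969 mol.
Reaction (3): Cu→Ag ratio 1:2 ⇒ n(Ag) = 6.35937 mol.
Mass of Ag = 6.35937 × 107.87 = 685.986 g.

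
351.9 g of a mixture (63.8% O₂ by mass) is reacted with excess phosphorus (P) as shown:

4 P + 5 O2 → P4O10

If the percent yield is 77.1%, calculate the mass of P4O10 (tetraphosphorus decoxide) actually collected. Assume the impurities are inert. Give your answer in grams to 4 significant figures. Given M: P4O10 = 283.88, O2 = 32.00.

307.1 g

Pure O2 available = 351.9 g × 0.638 = 224.51 g.
n(O2) = 224.51 g / 32.00 g/mol = 7.0160 mol.
From the equation the O2:P4O10 mole ratio is 5:1, so n(P4O10) = 7.0160 × 1/5 = 1.4032 mol.
Mass of P4O10 = 1.4032 mol × 283.88 g/mol = 398.34 g.
Actual mass collected = 398.34 g × 0.771 = 307.12 g.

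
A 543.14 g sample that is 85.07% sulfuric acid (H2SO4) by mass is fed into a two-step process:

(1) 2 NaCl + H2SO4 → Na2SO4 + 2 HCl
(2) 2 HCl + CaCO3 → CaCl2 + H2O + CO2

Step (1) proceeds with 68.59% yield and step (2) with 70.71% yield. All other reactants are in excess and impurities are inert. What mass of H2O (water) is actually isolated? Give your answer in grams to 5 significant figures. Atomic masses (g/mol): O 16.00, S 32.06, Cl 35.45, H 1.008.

41.165 g

Pure H2SO4 = 543.14 × 0.8507 = 462.049 g.
M(H2SO4) = 2(1.008) + 32.06 + 4(16.00) = 98.076 g/mol.
M(H2O) = 2(1.008) + 16.00 = 18.016 g/mol.
n(H2SO4) = 462.049 / 98.076 = 4.71113 mol.
Step 1 (H2SO4:HCl = 1:2): theoretical n(HCl) = 9.42227 mol; at 68.59% yield, n(HCl) = 6.46273 mol.
Step 2 (HCl:H2O = 2:1): theoretical n(H2O) = 3.23137 mol, so theoretical mass = 3.23137 × 18.016 = 58.2163 g.
At 70.71% yield, actual mass of H2O = 58.2163 × 0.7071 = 41.1648 g.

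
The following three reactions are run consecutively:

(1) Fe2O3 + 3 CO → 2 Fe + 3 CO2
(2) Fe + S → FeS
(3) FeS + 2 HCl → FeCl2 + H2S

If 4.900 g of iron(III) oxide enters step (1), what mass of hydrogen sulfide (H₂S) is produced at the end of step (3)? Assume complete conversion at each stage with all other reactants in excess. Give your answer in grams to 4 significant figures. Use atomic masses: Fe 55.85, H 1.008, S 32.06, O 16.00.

M(Fe2O3) = 2(55.85) + 3(16.00) = 159.70 g/mol.
M(H2S) = 2(1.008) + 32.06 = 34.076 g/mol.
n(Fe2O3) = 4.900 / 159.70 = 0.030683 mol.
Reaction (1): Fe2O3→Fe ratio 1:2 ⇒ n(Fe) = 0.061365 mol.
Reaction (2): Fe→FeS ratio 1:1 ⇒ n(FeS) = 0.061365 mol.
Reaction (3): FeS→H2S ratio 1:1 ⇒ n(H2S) = 0.061365 mol.
Mass of H2S = 0.061365 × 34.076 = 2.0911 g.

2.091 g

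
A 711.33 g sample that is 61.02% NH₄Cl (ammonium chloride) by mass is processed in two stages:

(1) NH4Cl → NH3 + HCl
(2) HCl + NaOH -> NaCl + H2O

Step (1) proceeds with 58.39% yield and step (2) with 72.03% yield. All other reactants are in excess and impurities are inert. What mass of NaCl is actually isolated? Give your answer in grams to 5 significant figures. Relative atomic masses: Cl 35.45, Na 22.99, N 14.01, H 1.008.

199.44 g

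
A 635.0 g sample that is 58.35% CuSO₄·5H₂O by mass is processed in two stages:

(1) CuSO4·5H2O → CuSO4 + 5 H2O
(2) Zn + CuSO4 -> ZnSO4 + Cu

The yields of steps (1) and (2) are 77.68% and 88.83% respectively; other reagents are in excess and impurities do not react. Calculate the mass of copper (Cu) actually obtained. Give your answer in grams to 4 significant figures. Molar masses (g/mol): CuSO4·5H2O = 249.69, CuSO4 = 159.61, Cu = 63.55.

Pure CuSO4·5H2O = 635.0 × 0.5835 = 370.52 g.
n(CuSO4·5H2O) = 370.52 / 249.69 = 1.4839 mol.
Step 1 (CuSO4·5H2O:CuSO4 = 1:1): theoretical n(CuSO4) = 1.4839 mol; at 77.68% yield, n(CuSO4) = 1.1527 mol.
Step 2 (CuSO4:Cu = 1:1): theoretical n(Cu) = 1.1527 mol, so theoretical mass = 1.1527 × 63.55 = 73.255 g.
At 88.83% yield, actual mass of Cu = 73.255 × 0.8883 = 65.073 g.

65.07 g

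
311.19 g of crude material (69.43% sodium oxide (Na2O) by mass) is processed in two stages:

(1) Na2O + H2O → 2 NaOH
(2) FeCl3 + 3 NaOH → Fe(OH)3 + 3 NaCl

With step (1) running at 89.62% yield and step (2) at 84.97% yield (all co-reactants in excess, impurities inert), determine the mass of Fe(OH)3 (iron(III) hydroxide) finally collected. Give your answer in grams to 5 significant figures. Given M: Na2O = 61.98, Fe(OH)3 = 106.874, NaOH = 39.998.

189.14 g

Pure Na2O = 311.19 × 0.6943 = 216.059 g.
n(Na2O) = 216.059 / 61.98 = 3.48595 mol.
Step 1 (Na2O:NaOH = 1:2): theoretical n(NaOH) = 6.97190 mol; at 89.62% yield, n(NaOH) = 6.24822 mol.
Step 2 (NaOH:Fe(OH)3 = 3:1): theoretical n(Fe(OH)3) = 2.08274 mol, so theoretical mass = 2.08274 × 106.874 = 222.591 g.
At 84.97% yield, actual mass of Fe(OH)3 = 222.591 × 0.8497 = 189.135 g.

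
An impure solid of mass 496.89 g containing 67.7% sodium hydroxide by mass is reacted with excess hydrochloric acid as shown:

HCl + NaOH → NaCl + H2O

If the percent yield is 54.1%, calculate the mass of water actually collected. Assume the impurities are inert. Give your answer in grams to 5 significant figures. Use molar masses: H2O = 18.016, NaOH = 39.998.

Pure NaOH available = 496.89 g × 0.677 = 336.395 g.
n(NaOH) = 336.395 g / 39.998 g/mol = 8.41028 mol.
From the equation the NaOH:H2O mole ratio is 1:1, so n(H2O) = 8.41028 × 1/1 = 8.41028 mol.
Mass of H2O = 8.41028 mol × 18.016 g/mol = 151.520 g.
Actual mass collected = 151.520 g × 0.541 = 81.9721 g.

81.972 g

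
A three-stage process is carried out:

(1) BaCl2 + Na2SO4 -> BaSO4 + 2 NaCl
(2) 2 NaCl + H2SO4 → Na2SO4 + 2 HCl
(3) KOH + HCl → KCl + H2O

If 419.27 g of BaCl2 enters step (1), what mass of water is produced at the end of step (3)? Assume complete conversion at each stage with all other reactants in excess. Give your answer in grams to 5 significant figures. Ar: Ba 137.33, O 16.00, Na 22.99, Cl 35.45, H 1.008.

M(BaCl2) = 137.33 + 2(35.45) = 208.23 g/mol.
M(H2O) = 2(1.008) + 16.00 = 18.016 g/mol.
n(BaCl2) = 419.27 / 208.23 = 2.01349 mol.
Reaction (1): BaCl2→NaCl ratio 1:2 ⇒ n(NaCl) = 4.02699 mol.
Reaction (2): NaCl→HCl ratio 2:2 ⇒ n(HCl) = 4.02699 mol.
Reaction (3): HCl→H2O ratio 1:1 ⇒ n(H2O) = 4.02699 mol.
Mass of H2O = 4.02699 × 18.016 = 72.5502 g.

72.550 g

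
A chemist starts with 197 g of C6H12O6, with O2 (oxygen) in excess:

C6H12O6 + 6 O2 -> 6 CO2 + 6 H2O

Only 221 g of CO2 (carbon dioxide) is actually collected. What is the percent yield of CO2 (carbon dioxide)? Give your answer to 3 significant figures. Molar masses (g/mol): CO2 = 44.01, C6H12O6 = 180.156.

76.5 %

n(C6H12O6) = 197.0 g / 180.156 g/mol = 1.093 mol.
From the equation the C6H12O6:CO2 mole ratio is 1:6, so n(CO2) = 1.093 × 6/1 = 6.561 mol.
Mass of CO2 = 6.561 mol × 44.01 g/mol = 288.7 g.
This is the theoretical yield. Percent yield = 221 g / 288.7 g × 100% = 76.54%.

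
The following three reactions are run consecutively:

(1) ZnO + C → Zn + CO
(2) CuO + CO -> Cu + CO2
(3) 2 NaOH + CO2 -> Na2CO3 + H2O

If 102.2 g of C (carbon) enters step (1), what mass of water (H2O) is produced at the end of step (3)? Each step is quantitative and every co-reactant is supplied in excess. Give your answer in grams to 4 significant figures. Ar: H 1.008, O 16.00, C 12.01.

153.3 g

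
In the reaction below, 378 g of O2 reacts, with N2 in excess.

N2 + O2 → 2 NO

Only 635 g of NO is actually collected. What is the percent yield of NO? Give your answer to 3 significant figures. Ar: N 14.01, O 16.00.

89.6 %

M(O2) = 2(16.00) = 32.00 g/mol.
M(NO) = 14.01 + 16.00 = 30.01 g/mol.
n(O2) = 378.0 g / 32.00 g/mol = 11.81 mol.
From the equation the O2:NO mole ratio is 1:2, so n(NO) = 11.81 × 2/1 = 23.62 mol.
Mass of NO = 23.62 mol × 30.01 g/mol = 709.0 g.
This is the theoretical yield. Percent yield = 635 g / 709.0 g × 100% = 89.56%.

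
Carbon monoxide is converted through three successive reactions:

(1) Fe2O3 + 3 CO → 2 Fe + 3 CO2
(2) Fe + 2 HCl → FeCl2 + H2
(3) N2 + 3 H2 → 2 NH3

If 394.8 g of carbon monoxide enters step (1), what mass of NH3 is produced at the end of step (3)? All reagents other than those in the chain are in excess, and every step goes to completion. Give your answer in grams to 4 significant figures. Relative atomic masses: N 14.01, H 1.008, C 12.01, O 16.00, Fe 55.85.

M(CO) = 12.01 + 16.00 = 28.01 g/mol.
M(NH3) = 14.01 + 3(1.008) = 17.034 g/mol.
n(CO) = 394.8 / 28.01 = 14.095 mol.
Reaction (1): CO→Fe ratio 3:2 ⇒ n(Fe) = 9.3966 mol.
Reaction (2): Fe→H2 ratio 1:1 ⇒ n(H2) = 9.3966 mol.
Reaction (3): H2→NH3 ratio 3:2 ⇒ n(NH3) = 6.2644 mol.
Mass of NH3 = 6.2644 × 17.034 = 106.71 g.

106.7 g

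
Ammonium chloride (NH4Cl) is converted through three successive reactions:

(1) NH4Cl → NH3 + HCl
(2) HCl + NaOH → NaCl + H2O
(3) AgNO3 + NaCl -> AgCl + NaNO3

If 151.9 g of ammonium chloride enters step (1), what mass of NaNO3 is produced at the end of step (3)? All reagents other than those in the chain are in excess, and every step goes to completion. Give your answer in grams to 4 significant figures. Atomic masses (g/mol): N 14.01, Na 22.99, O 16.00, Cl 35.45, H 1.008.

M(NH4Cl) = 14.01 + 4(1.008) + 35.45 = 53.492 g/mol.
M(NaNO3) = 22.99 + 14.01 + 3(16.00) = 85.00 g/mol.
n(NH4Cl) = 151.9 / 53.492 = 2.8397 mol.
Reaction (1): NH4Cl→HCl ratio 1:1 ⇒ n(HCl) = 2.8397 mol.
Reaction (2): HCl→NaCl ratio 1:1 ⇒ n(NaCl) = 2.8397 mol.
Reaction (3): NaCl→NaNO3 ratio 1:1 ⇒ n(NaNO3) = 2.8397 mol.
Mass of NaNO3 = 2.8397 × 85.00 = 241.37 g.

241.4 g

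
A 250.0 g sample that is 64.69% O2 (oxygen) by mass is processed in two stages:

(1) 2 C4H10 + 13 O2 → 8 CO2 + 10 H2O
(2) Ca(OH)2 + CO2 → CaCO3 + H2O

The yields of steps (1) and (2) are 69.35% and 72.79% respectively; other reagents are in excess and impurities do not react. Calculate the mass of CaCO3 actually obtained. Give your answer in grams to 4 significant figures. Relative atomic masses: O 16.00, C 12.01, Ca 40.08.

157.1 g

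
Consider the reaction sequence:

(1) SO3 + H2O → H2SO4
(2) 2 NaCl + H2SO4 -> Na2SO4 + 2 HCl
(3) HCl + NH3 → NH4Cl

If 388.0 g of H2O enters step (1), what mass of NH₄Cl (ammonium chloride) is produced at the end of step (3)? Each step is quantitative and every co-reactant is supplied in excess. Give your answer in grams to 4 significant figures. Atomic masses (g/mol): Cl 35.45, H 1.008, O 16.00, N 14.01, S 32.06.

M(H2O) = 2(1.008) + 16.00 = 18.016 g/mol.
M(NH4Cl) = 14.01 + 4(1.008) + 35.45 = 53.492 g/mol.
n(H2O) = 388.0 / 18.016 = 21.536 mol.
Reaction (1): H2O→H2SO4 ratio 1:1 ⇒ n(H2SO4) = 21.536 mol.
Reaction (2): H2SO4→HCl ratio 1:2 ⇒ n(HCl) = 43.073 mol.
Reaction (3): HCl→NH4Cl ratio 1:1 ⇒ n(NH4Cl) = 43.073 mol.
Mass of NH4Cl = 43.073 × 53.492 = 2304.1 g.

2304 g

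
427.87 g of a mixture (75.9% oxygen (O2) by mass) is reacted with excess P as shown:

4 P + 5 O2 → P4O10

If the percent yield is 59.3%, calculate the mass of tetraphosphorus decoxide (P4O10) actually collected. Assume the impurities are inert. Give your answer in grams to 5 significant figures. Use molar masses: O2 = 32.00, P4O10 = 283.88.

Pure O2 available = 427.87 g × 0.759 = 324.753 g.
n(O2) = 324.753 g / 32.00 g/mol = 10.1485 mol.
From the equation the O2:P4O10 mole ratio is 5:1, so n(P4O10) = 10.1485 × 1/5 = 2.02971 mol.
Mass of P4O10 = 2.02971 mol × 283.88 g/mol = 576.194 g.
Actual mass collected = 576.194 g × 0.593 = 341.683 g.

341.68 g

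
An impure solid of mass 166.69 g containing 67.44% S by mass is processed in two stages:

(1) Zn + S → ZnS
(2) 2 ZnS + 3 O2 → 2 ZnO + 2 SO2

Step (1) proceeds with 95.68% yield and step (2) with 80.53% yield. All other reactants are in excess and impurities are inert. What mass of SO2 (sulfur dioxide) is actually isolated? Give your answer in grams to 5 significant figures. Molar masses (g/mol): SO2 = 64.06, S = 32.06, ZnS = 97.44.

Pure S = 166.69 × 0.6744 = 112.416 g.
n(S) = 112.416 / 32.06 = 3.50642 mol.
Step 1 (S:ZnS = 1:1): theoretical n(ZnS) = 3.50642 mol; at 95.68% yield, n(ZnS) = 3.35494 mol.
Step 2 (ZnS:SO2 = 2:2): theoretical n(SO2) = 3.35494 mol, so theoretical mass = 3.35494 × 64.06 = 214.917 g.
At 80.53% yield, actual mass of SO2 = 214.917 × 0.8053 = 173.073 g.

173.07 g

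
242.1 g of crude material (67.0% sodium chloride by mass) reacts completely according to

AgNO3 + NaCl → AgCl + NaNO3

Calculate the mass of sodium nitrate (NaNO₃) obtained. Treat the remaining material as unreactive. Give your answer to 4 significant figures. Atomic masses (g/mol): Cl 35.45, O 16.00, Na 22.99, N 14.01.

235.9 g

Mass of pure NaCl = 242.1 g × 0.670 = 162.21 g.
M(NaCl) = 22.99 + 35.45 = 58.44 g/mol.
M(NaNO3) = 22.99 + 14.01 + 3(16.00) = 85.00 g/mol.
n(NaCl) = 162.21 g / 58.44 g/mol = 2.7756 mol.
From the equation the NaCl:NaNO3 mole ratio is 1:1, so n(NaNO3) = 2.7756 × 1/1 = 2.7756 mol.
Mass of NaNO3 = 2.7756 mol × 85.00 g/mol = 235.93 g.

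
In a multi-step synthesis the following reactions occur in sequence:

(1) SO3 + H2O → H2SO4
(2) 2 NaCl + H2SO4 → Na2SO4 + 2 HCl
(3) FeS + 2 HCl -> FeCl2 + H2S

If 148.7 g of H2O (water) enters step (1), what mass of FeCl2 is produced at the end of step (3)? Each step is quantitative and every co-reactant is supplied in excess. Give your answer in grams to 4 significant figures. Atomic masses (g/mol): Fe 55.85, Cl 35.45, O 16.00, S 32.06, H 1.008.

1046 g

M(H2O) = 2(1.008) + 16.00 = 18.016 g/mol.
M(FeCl2) = 55.85 + 2(35.45) = 126.75 g/mol.
n(H2O) = 148.7 / 18.016 = 8.2538 mol.
Reaction (1): H2O→H2SO4 ratio 1:1 ⇒ n(H2SO4) = 8.2538 mol.
Reaction (2): H2SO4→HCl ratio 1:2 ⇒ n(HCl) = 16.508 mol.
Reaction (3): HCl→FeCl2 ratio 2:1 ⇒ n(FeCl2) = 8.2538 mol.
Mass of FeCl2 = 8.2538 × 126.75 = 1046.2 g.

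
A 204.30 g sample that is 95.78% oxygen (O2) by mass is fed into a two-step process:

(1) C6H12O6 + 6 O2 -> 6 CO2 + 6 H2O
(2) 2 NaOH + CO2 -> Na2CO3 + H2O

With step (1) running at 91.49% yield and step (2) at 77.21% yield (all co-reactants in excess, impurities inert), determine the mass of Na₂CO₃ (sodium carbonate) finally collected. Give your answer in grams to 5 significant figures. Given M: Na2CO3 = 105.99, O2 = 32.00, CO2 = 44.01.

457.83 g

Pure O2 = 204.30 × 0.9578 = 195.679 g.
n(O2) = 195.679 / 32.00 = 6.11495 mol.
Step 1 (O2:CO2 = 6:6): theoretical n(CO2) = 6.11495 mol; at 91.49% yield, n(CO2) = 5.59457 mol.
Step 2 (CO2:Na2CO3 = 1:1): theoretical n(Na2CO3) = 5.59457 mol, so theoretical mass = 5.59457 × 105.99 = 592.969 g.
At 77.21% yield, actual mass of Na2CO3 = 592.969 × 0.7721 = 457.831 g.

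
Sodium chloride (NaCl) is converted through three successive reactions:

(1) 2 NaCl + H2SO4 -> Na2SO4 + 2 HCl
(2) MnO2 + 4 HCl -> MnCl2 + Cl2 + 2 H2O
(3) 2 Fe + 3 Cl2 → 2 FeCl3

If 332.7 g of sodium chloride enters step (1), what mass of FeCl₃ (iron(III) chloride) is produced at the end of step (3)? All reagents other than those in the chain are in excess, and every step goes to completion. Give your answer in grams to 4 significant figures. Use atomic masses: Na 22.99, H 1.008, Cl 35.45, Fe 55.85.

M(NaCl) = 22.99 + 35.45 = 58.44 g/mol.
M(FeCl3) = 55.85 + 3(35.45) = 162.20 g/mol.
n(NaCl) = 332.7 / 58.44 = 5.6930 mol.
Reaction (1): NaCl→HCl ratio 2:2 ⇒ n(HCl) = 5.6930 mol.
Reaction (2): HCl→Cl2 ratio 4:1 ⇒ n(Cl2) = 1.4233 mol.
Reaction (3): Cl2→FeCl3 ratio 3:2 ⇒ n(FeCl3) = 0.94884 mol.
Mass of FeCl3 = 0.94884 × 162.20 = 153.90 g.

153.9 g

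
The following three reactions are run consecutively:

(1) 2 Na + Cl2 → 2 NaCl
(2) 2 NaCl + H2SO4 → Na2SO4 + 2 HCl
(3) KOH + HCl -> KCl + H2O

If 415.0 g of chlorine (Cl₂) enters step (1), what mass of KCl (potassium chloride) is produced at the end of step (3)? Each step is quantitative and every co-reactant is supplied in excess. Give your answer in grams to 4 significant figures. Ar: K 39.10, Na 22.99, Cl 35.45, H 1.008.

M(Cl2) = 2(35.45) = 70.90 g/mol.
M(KCl) = 39.10 + 35.45 = 74.55 g/mol.
n(Cl2) = 415.0 / 70.90 = 5.8533 mol.
Reaction (1): Cl2→NaCl ratio 1:2 ⇒ n(NaCl) = 11.707 mol.
Reaction (2): NaCl→HCl ratio 2:2 ⇒ n(HCl) = 11.707 mol.
Reaction (3): HCl→KCl ratio 1:1 ⇒ n(KCl) = 11.707 mol.
Mass of KCl = 11.707 × 74.55 = 872.73 g.

872.7 g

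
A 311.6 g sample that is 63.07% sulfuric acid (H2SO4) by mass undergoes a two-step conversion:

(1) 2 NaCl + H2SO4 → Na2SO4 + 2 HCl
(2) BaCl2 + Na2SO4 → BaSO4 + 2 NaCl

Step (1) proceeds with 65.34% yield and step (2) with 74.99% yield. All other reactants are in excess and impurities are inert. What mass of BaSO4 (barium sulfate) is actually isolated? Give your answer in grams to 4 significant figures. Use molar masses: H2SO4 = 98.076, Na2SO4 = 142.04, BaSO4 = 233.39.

Pure H2SO4 = 311.6 × 0.6307 = 196.53 g.
n(H2SO4) = 196.53 / 98.076 = 2.0038 mol.
Step 1 (H2SO4:Na2SO4 = 1:1): theoretical n(Na2SO4) = 2.0038 mol; at 65.34% yield, n(Na2SO4) = 1.3093 mol.
Step 2 (Na2SO4:BaSO4 = 1:1): theoretical n(BaSO4) = 1.3093 mol, so theoretical mass = 1.3093 × 233.39 = 305.58 g.
At 74.99% yield, actual mass of BaSO4 = 305.58 × 0.7499 = 229.15 g.

229.2 g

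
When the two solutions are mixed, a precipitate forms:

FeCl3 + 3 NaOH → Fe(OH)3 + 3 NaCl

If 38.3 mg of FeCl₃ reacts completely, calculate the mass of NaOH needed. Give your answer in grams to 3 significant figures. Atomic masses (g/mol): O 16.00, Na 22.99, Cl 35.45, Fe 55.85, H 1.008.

0.0283 g

M(FeCl3) = 55.85 + 3(35.45) = 162.20 g/mol.
M(NaOH) = 22.99 + 16.00 + 1.008 = 39.998 g/mol.
Convert: 38.3 mg = 0.03830 g.
n(FeCl3) = 0.03830 g / 162.20 g/mol = 0.0002361 mol.
From the equation the FeCl3:NaOH mole ratio is 1:3, so n(NaOH) = 0.0002361 × 3/1 = 0.0007084 mol.
Mass of NaOH = 0.0007084 mol × 39.998 g/mol = 0.02833 g.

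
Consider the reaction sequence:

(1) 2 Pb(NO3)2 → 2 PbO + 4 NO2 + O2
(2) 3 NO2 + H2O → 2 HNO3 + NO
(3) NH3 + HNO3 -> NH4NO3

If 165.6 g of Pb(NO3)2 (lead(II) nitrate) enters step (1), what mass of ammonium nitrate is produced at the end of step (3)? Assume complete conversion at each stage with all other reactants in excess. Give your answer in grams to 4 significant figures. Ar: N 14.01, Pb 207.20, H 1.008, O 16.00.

M(Pb(NO3)2) = 207.20 + 2(14.01) + 6(16.00) = 331.22 g/mol.
M(NH4NO3) = 2(14.01) + 4(1.008) + 3(16.00) = 80.052 g/mol.
n(Pb(NO3)2) = 165.6 / 331.22 = 0.49997 mol.
Reaction (1): Pb(NO3)2→NO2 ratio 2:4 ⇒ n(NO2) = 0.99994 mol.
Reaction (2): NO2→HNO3 ratio 3:2 ⇒ n(HNO3) = 0.66663 mol.
Reaction (3): HNO3→NH4NO3 ratio 1:1 ⇒ n(NH4NO3) = 0.66663 mol.
Mass of NH4NO3 = 0.66663 × 80.052 = 53.365 g.

53.36 g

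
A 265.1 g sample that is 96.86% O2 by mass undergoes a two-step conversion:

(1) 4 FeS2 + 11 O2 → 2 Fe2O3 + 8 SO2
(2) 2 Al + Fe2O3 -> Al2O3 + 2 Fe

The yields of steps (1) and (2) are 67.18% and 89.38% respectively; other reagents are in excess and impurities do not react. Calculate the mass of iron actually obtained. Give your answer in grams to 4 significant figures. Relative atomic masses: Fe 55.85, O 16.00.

97.85 g

Pure O2 = 265.1 × 0.9686 = 256.78 g.
M(O2) = 2(16.00) = 32.00 g/mol.
M(Fe) = 55.85 g/mol.
n(O2) = 256.78 / 32.00 = 8.0242 mol.
Step 1 (O2:Fe2O3 = 11:2): theoretical n(Fe2O3) = 1.4590 mol; at 67.18% yield, n(Fe2O3) = 0.98013 mol.
Step 2 (Fe2O3:Fe = 1:2): theoretical n(Fe) = 1.9603 mol, so theoretical mass = 1.9603 × 55.85 = 109.48 g.
At 89.38% yield, actual mass of Fe = 109.48 × 0.8938 = 97.853 g.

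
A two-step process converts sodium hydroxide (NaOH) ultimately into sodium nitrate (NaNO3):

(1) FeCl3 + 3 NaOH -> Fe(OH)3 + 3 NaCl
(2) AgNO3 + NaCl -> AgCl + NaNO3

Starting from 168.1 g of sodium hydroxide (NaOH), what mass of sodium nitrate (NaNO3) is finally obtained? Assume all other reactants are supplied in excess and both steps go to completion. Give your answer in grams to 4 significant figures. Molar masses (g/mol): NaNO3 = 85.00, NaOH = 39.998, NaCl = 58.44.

n(NaOH) = 168.10 / 39.998 = 4.2027 mol.
Step 1 gives a 3:3 ratio of NaOH to NaCl, so n(NaCl) = 4.2027 mol.
In step 2 the NaCl:NaNO3 ratio is 1:1, so n(NaNO3) = 4.2027 mol.
Mass of NaNO3 = 4.2027 × 85.00 = 357.23 g.

357.2 g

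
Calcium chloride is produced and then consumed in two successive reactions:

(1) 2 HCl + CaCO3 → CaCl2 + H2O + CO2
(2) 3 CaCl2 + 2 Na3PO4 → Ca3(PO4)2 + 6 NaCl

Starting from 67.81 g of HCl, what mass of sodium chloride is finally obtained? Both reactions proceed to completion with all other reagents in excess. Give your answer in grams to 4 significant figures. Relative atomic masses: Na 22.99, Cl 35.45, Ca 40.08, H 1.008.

108.7 g

M(HCl) = 1.008 + 35.45 = 36.458 g/mol.
M(NaCl) = 22.99 + 35.45 = 58.44 g/mol.
n(HCl) = 67.810 / 36.458 = 1.8599 mol.
Step 1 gives a 2:1 ratio of HCl to CaCl2, so n(CaCl2) = 0.92997 mol.
In step 2 the CaCl2:NaCl ratio is 3:6, so n(NaCl) = 1.8599 mol.
Mass of NaCl = 1.8599 × 58.44 = 108.70 g.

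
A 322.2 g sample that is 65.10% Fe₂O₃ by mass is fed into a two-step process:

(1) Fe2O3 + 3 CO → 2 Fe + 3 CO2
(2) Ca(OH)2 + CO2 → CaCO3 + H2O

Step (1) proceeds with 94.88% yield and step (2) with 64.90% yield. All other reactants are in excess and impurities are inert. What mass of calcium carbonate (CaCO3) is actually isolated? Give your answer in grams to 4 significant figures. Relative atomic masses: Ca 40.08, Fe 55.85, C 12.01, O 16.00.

242.8 g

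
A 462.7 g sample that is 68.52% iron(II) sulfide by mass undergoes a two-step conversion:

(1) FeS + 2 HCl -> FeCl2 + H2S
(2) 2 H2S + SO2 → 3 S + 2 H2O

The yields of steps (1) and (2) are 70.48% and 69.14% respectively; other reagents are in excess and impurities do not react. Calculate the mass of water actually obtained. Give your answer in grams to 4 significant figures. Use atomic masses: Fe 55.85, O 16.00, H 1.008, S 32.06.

Pure FeS = 462.7 × 0.6852 = 317.04 g.
M(FeS) = 55.85 + 32.06 = 87.91 g/mol.
M(H2O) = 2(1.008) + 16.00 = 18.016 g/mol.
n(FeS) = 317.04 / 87.91 = 3.6064 mol.
Step 1 (FeS:H2S = 1:1): theoretical n(H2S) = 3.6064 mol; at 70.48% yield, n(H2S) = 2.5418 mol.
Step 2 (H2S:H2O = 2:2): theoretical n(H2O) = 2.5418 mol, so theoretical mass = 2.5418 × 18.016 = 45.793 g.
At 69.14% yield, actual mass of H2O = 45.793 × 0.6914 = 31.662 g.

31.66 g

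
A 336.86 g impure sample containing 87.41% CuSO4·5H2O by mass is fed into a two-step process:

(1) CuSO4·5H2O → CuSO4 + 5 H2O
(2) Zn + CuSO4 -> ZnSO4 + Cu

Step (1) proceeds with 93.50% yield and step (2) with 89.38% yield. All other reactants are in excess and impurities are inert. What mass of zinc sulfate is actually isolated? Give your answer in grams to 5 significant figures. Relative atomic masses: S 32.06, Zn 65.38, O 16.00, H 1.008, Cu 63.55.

Pure CuSO4·5H2O = 336.86 × 0.8741 = 294.449 g.
M(CuSO4·5H2O) = 63.55 + 32.06 + 9(16.00) + 10(1.008) = 249.69 g/mol.
M(ZnSO4) = 65.38 + 32.06 + 4(16.00) = 161.44 g/mol.
n(CuSO4·5H2O) = 294.449 / 249.69 = 1.17926 mol.
Step 1 (CuSO4·5H2O:CuSO4 = 1:1): theoretical n(CuSO4) = 1.17926 mol; at 93.50% yield, n(CuSO4) = 1.10261 mol.
Step 2 (CuSO4:ZnSO4 = 1:1): theoretical n(ZnSO4) = 1.10261 mol, so theoretical mass = 1.10261 × 161.44 = 178.005 g.
At 89.38% yield, actual mass of ZnSO4 = 178.005 × 0.8938 = 159.101 g.

159.10 g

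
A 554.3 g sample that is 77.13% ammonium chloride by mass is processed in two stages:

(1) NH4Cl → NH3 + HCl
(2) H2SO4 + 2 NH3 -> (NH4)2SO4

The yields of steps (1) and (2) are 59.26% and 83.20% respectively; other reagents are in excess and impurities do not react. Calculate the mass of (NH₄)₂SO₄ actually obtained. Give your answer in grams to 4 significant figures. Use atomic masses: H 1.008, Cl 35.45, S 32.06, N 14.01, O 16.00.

260.4 g

Pure NH4Cl = 554.3 × 0.7713 = 427.53 g.
M(NH4Cl) = 14.01 + 4(1.008) + 35.45 = 53.492 g/mol.
M((NH4)2SO4) = 2(14.01) + 8(1.008) + 32.06 + 4(16.00) = 132.144 g/mol.
n(NH4Cl) = 427.53 / 53.492 = 7.9924 mol.
Step 1 (NH4Cl:NH3 = 1:1): theoretical n(NH3) = 7.9924 mol; at 59.26% yield, n(NH3) = 4.7363 mol.
Step 2 (NH3:(NH4)2SO4 = 2:1): theoretical n((NH4)2SO4) = 2.3682 mol, so theoretical mass = 2.3682 × 132.144 = 312.94 g.
At 83.20% yield, actual mass of (NH4)2SO4 = 312.94 × 0.8320 = 260.36 g.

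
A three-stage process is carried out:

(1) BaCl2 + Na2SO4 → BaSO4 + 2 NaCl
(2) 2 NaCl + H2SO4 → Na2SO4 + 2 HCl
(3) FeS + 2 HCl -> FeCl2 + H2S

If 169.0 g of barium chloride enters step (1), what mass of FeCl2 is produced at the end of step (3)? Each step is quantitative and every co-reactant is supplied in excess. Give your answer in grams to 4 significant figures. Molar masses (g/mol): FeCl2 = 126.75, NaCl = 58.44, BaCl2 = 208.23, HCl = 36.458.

102.9 g

n(BaCl2) = 169.0 / 208.23 = 0.81160 mol.
Reaction (1): BaCl2→NaCl ratio 1:2 ⇒ n(NaCl) = 1.6232 mol.
Reaction (2): NaCl→HCl ratio 2:2 ⇒ n(HCl) = 1.6232 mol.
Reaction (3): HCl→FeCl2 ratio 2:1 ⇒ n(FeCl2) = 0.81160 mol.
Mass of FeCl2 = 0.81160 × 126.75 = 102.87 g.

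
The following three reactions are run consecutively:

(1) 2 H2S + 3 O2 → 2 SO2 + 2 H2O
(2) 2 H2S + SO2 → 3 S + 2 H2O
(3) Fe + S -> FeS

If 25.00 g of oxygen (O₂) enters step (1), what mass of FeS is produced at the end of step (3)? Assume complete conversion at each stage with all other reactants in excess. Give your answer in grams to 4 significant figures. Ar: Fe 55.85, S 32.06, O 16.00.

137.4 g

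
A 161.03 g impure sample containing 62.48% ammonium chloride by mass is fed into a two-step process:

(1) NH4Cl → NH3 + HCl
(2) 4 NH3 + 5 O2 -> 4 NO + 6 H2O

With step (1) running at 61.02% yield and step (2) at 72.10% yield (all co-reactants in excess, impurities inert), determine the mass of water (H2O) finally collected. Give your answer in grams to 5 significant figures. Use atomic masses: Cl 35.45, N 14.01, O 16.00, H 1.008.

Pure NH4Cl = 161.03 × 0.6248 = 100.612 g.
M(NH4Cl) = 14.01 + 4(1.008) + 35.45 = 53.492 g/mol.
M(H2O) = 2(1.008) + 16.00 = 18.016 g/mol.
n(NH4Cl) = 100.612 / 53.492 = 1.88087 mol.
Step 1 (NH4Cl:NH3 = 1:1): theoretical n(NH3) = 1.88087 mol; at 61.02% yield, n(NH3) = 1.14771 mol.
Step 2 (NH3:H2O = 4:6): theoretical n(H2O) = 1.72156 mol, so theoretical mass = 1.72156 × 18.016 = 31.0156 g.
At 72.10% yield, actual mass of H2O = 31.0156 × 0.7210 = 22.3623 g.

22.362 g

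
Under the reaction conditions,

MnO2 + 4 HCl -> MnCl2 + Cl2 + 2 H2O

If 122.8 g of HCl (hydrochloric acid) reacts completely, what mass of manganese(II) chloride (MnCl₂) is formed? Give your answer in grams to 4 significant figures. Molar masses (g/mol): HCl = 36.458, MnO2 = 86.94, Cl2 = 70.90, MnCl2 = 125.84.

n(HCl) = 122.80 g / 36.458 g/mol = 3.3683 mol.
From the equation the HCl:MnCl2 mole ratio is 4:1, so n(MnCl2) = 3.3683 × 1/4 = 0.84206 mol.
Mass of MnCl2 = 0.84206 mol × 125.84 g/mol = 105.97 g.

106.0 g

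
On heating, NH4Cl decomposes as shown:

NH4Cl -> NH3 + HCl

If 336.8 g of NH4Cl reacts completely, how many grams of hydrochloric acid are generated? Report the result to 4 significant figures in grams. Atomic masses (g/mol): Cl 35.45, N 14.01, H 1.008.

M(NH4Cl) = 14.01 + 4(1.008) + 35.45 = 53.492 g/mol.
M(HCl) = 1.008 + 35.45 = 36.458 g/mol.
n(NH4Cl) = 336.80 g / 53.492 g/mol = 6.2963 mol.
From the equation the NH4Cl:HCl mole ratio is 1:1, so n(HCl) = 6.2963 × 1/1 = 6.2963 mol.
Mass of HCl = 6.2963 mol × 36.458 g/mol = 229.55 g.

229.5 g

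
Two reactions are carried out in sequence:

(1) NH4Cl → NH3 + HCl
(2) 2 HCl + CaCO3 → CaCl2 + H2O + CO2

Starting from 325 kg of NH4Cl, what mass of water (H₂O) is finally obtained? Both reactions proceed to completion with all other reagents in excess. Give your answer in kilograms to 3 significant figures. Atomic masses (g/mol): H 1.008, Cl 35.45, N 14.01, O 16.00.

54.7 kg

M(NH4Cl) = 14.01 + 4(1.008) + 35.45 = 53.492 g/mol.
M(H2O) = 2(1.008) + 16.00 = 18.016 g/mol.
325 kg = 325000 g.
n(NH4Cl) = 325000 / 53.492 = 6076 mol.
Step 1 gives a 1:1 ratio of NH4Cl to HCl, so n(HCl) = 6076 mol.
In step 2 the HCl:H2O ratio is 2:1, so n(H2O) = 3038 mol.
Mass of H2O = 3038 × 18.016 = 54730 g = 54.7 kg.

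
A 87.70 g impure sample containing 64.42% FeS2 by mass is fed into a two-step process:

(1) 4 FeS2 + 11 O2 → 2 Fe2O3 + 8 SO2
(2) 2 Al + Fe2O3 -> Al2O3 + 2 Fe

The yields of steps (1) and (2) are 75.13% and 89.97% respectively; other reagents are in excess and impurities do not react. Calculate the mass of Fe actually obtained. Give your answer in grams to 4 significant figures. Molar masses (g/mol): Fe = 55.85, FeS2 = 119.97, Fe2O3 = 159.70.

17.78 g

Pure FeS2 = 87.70 × 0.6442 = 56.496 g.
n(FeS2) = 56.496 / 119.97 = 0.47092 mol.
Step 1 (FeS2:Fe2O3 = 4:2): theoretical n(Fe2O3) = 0.23546 mol; at 75.13% yield, n(Fe2O3) = 0.17690 mol.
Step 2 (Fe2O3:Fe = 1:2): theoretical n(Fe) = 0.35380 mol, so theoretical mass = 0.35380 × 55.85 = 19.760 g.
At 89.97% yield, actual mass of Fe = 19.760 × 0.8997 = 17.778 g.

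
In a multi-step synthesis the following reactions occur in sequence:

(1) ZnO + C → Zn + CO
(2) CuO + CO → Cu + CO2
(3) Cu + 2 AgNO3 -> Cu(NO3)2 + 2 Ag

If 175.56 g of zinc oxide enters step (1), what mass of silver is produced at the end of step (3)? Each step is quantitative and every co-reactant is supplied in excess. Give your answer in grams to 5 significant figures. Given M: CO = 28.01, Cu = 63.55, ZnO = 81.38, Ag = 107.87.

465.41 g

n(ZnO) = 175.56 / 81.38 = 2.15729 mol.
Reaction (1): ZnO→CO ratio 1:1 ⇒ n(CO) = 2.15729 mol.
Reaction (2): CO→Cu ratio 1:1 ⇒ n(Cu) = 2.15729 mol.
Reaction (3): Cu→Ag ratio 1:2 ⇒ n(Ag) = 4.31457 mol.
Mass of Ag = 4.31457 × 107.87 = 465.413 g.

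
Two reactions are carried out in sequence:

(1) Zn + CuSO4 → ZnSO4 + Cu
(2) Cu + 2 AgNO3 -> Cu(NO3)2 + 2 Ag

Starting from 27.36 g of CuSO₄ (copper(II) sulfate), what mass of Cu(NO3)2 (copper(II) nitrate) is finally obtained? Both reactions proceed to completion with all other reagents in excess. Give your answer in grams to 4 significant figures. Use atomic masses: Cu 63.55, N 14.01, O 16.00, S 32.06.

32.15 g

M(CuSO4) = 63.55 + 32.06 + 4(16.00) = 159.61 g/mol.
M(Cu(NO3)2) = 63.55 + 2(14.01) + 6(16.00) = 187.57 g/mol.
n(CuSO4) = 27.360 / 159.61 = 0.17142 mol.
Step 1 gives a 1:1 ratio of CuSO4 to Cu, so n(Cu) = 0.17142 mol.
In step 2 the Cu:Cu(NO3)2 ratio is 1:1, so n(Cu(NO3)2) = 0.17142 mol.
Mass of Cu(NO3)2 = 0.17142 × 187.57 = 32.153 g.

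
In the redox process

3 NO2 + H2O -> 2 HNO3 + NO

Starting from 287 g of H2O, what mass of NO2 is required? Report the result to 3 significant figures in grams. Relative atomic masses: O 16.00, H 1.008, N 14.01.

2200 g

M(H2O) = 2(1.008) + 16.00 = 18.016 g/mol.
M(NO2) = 14.01 + 2(16.00) = 46.01 g/mol.
n(H2O) = 287.0 g / 18.016 g/mol = 15.93 mol.
From the equation the H2O:NO2 mole ratio is 1:3, so n(NO2) = 15.93 × 3/1 = 47.79 mol.
Mass of NO2 = 47.79 mol × 46.01 g/mol = 2199 g.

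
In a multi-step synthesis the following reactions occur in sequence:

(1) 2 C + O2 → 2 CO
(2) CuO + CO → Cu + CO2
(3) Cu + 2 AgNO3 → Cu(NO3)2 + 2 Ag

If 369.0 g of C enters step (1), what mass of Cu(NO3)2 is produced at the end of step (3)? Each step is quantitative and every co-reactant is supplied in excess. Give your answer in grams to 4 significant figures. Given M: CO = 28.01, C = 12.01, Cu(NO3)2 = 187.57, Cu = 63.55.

n(C) = 369.0 / 12.01 = 30.724 mol.
Reaction (1): C→CO ratio 2:2 ⇒ n(CO) = 30.724 mol.
Reaction (2): CO→Cu ratio 1:1 ⇒ n(Cu) = 30.724 mol.
Reaction (3): Cu→Cu(NO3)2 ratio 1:1 ⇒ n(Cu(NO3)2) = 30.724 mol.
Mass of Cu(NO3)2 = 30.724 × 187.57 = 5763.0 g.

5763 g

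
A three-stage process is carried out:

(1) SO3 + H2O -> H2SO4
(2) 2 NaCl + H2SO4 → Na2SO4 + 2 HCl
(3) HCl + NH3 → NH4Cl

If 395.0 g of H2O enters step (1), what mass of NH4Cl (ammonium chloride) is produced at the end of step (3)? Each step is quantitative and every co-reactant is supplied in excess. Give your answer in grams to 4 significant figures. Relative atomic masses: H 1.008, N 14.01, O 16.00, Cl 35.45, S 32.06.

2346 g

M(H2O) = 2(1.008) + 16.00 = 18.016 g/mol.
M(NH4Cl) = 14.01 + 4(1.008) + 35.45 = 53.492 g/mol.
n(H2O) = 395.0 / 18.016 = 21.925 mol.
Reaction (1): H2O→H2SO4 ratio 1:1 ⇒ n(H2SO4) = 21.925 mol.
Reaction (2): H2SO4→HCl ratio 1:2 ⇒ n(HCl) = 43.850 mol.
Reaction (3): HCl→NH4Cl ratio 1:1 ⇒ n(NH4Cl) = 43.850 mol.
Mass of NH4Cl = 43.850 × 53.492 = 2345.6 g.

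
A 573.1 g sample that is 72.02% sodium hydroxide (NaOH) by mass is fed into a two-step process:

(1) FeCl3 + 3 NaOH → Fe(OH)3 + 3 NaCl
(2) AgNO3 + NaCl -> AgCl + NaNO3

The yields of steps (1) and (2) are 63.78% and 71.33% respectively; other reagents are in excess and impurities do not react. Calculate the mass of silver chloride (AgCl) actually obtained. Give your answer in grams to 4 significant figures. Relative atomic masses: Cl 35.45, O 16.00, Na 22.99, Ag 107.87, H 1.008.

Pure NaOH = 573.1 × 0.7202 = 412.75 g.
M(NaOH) = 22.99 + 16.00 + 1.008 = 39.998 g/mol.
M(AgCl) = 107.87 + 35.45 = 143.32 g/mol.
n(NaOH) = 412.75 / 39.998 = 10.319 mol.
Step 1 (NaOH:NaCl = 3:3): theoretical n(NaCl) = 10.319 mol; at 63.78% yield, n(NaCl) = 6.5816 mol.
Step 2 (NaCl:AgCl = 1:1): theoretical n(AgCl) = 6.5816 mol, so theoretical mass = 6.5816 × 143.32 = 943.27 g.
At 71.33% yield, actual mass of AgCl = 943.27 × 0.7133 = 672.84 g.

672.8 g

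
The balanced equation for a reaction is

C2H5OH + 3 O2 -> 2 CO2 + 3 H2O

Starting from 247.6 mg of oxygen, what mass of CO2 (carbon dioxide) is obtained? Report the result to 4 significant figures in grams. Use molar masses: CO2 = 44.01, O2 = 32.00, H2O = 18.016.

0.2270 g

Convert: 247.6 mg = 0.24760 g.
n(O2) = 0.24760 g / 32.00 g/mol = 0.0077375 mol.
From the equation the O2:CO2 mole ratio is 3:2, so n(CO2) = 0.0077375 × 2/3 = 0.0051583 mol.
Mass of CO2 = 0.0051583 mol × 44.01 g/mol = 0.22702 g.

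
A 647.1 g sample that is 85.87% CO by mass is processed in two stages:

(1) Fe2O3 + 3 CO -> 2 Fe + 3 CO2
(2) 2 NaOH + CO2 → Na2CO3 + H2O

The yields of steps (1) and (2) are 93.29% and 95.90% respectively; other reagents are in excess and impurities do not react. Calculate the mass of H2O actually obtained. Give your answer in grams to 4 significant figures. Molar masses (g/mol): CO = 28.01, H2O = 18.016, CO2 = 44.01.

Pure CO = 647.1 × 0.8587 = 555.66 g.
n(CO) = 555.66 / 28.01 = 19.838 mol.
Step 1 (CO:CO2 = 3:3): theoretical n(CO2) = 19.838 mol; at 93.29% yield, n(CO2) = 18.507 mol.
Step 2 (CO2:H2O = 1:1): theoretical n(H2O) = 18.507 mol, so theoretical mass = 18.507 × 18.016 = 333.42 g.
At 95.90% yield, actual mass of H2O = 333.42 × 0.9590 = 319.75 g.

319.8 g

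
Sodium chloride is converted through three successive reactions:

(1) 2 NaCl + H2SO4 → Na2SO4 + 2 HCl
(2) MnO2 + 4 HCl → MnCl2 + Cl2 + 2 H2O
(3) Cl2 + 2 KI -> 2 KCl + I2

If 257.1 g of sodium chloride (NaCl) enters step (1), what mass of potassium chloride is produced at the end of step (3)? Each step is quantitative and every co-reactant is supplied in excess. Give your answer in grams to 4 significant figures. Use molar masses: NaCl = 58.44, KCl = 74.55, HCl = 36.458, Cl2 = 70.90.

164.0 g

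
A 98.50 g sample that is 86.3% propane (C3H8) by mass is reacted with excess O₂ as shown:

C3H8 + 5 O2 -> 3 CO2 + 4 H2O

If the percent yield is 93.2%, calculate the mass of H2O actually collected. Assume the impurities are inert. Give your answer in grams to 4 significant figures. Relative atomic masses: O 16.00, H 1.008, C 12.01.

129.5 g

Pure C3H8 available = 98.50 g × 0.863 = 85.005 g.
M(C3H8) = 3(12.01) + 8(1.008) = 44.094 g/mol.
M(H2O) = 2(1.008) + 16.00 = 18.016 g/mol.
n(C3H8) = 85.005 g / 44.094 g/mol = 1.9278 mol.
From the equation the C3H8:H2O mole ratio is 1:4, so n(H2O) = 1.9278 × 4/1 = 7.7113 mol.
Mass of H2O = 7.7113 mol × 18.016 g/mol = 138.93 g.
Actual mass collected = 138.93 g × 0.932 = 129.48 g.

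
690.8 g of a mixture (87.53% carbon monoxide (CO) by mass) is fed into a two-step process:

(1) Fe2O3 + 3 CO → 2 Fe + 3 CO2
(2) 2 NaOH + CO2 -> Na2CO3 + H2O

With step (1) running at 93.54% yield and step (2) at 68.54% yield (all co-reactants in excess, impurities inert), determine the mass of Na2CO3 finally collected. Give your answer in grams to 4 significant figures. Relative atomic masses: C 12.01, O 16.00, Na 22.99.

1467 g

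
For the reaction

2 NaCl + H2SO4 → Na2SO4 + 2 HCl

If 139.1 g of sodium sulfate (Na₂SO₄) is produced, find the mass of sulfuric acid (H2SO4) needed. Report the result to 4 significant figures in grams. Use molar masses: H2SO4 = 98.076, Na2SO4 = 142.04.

96.05 g

n(Na2SO4) = 139.10 g / 142.04 g/mol = 0.97930 mol.
From the equation the Na2SO4:H2SO4 mole ratio is 1:1, so n(H2SO4) = 0.97930 × 1/1 = 0.97930 mol.
Mass of H2SO4 = 0.97930 mol × 98.076 g/mol = 96.046 g.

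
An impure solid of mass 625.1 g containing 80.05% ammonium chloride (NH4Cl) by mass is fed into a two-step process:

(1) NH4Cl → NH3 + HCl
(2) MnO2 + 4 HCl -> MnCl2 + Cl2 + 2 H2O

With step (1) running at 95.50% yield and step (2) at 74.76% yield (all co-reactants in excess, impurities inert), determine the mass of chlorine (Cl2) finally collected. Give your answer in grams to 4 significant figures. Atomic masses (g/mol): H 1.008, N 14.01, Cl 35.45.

Pure NH4Cl = 625.1 × 0.8005 = 500.39 g.
M(NH4Cl) = 14.01 + 4(1.008) + 35.45 = 53.492 g/mol.
M(Cl2) = 2(35.45) = 70.90 g/mol.
n(NH4Cl) = 500.39 / 53.492 = 9.3545 mol.
Step 1 (NH4Cl:HCl = 1:1): theoretical n(HCl) = 9.3545 mol; at 95.50% yield, n(HCl) = 8.9336 mol.
Step 2 (HCl:Cl2 = 4:1): theoretical n(Cl2) = 2.2334 mol, so theoretical mass = 2.2334 × 70.90 = 158.35 g.
At 74.76% yield, actual mass of Cl2 = 158.35 × 0.7476 = 118.38 g.

118.4 g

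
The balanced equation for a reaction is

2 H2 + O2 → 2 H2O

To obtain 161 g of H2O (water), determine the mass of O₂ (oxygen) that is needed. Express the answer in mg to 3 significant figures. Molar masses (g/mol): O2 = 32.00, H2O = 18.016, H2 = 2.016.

143000 mg

n(H2O) = 161.0 g / 18.016 g/mol = 8.937 mol.
From the equation the H2O:O2 mole ratio is 2:1, so n(O2) = 8.937 × 1/2 = 4.468 mol.
Mass of O2 = 4.468 mol × 32.00 g/mol = 143.0 g.
Converting to mg: 143.0 g = 143000 mg.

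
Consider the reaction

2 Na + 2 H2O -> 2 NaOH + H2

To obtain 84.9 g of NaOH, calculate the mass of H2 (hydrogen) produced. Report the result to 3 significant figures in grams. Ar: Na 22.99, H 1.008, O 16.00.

2.14 g

M(NaOH) = 22.99 + 16.00 + 1.008 = 39.998 g/mol.
M(H2) = 2(1.008) = 2.016 g/mol.
n(NaOH) = 84.90 g / 39.998 g/mol = 2.123 mol.
From the equation the NaOH:H2 mole ratio is 2:1, so n(H2) = 2.123 × 1/2 = 1.061 mol.
Mass of H2 = 1.061 mol × 2.016 g/mol = 2.140 g.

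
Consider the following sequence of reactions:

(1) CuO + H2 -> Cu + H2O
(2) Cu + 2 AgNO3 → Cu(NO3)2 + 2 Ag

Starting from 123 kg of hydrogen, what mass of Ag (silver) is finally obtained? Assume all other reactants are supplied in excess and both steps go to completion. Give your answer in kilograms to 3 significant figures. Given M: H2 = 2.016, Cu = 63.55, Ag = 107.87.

13200 kg

123 kg = 123000 g.
n(H2) = 123000 / 2.016 = 61010 mol.
Step 1 gives a 1:1 ratio of H2 to Cu, so n(Cu) = 61010 mol.
In step 2 the Cu:Ag ratio is 1:2, so n(Ag) = 122000 mol.
Mass of Ag = 122000 × 107.87 = 1.316 × 10^7 g = 13200 kg.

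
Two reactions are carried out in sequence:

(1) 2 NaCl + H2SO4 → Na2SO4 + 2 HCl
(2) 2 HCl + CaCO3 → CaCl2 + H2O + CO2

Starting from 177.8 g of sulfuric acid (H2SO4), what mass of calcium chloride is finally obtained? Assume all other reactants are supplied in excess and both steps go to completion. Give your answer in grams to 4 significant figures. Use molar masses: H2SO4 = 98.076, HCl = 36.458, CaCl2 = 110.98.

n(H2SO4) = 177.80 / 98.076 = 1.8129 mol.
Step 1 gives a 1:2 ratio of H2SO4 to HCl, so n(HCl) = 3.6258 mol.
In step 2 the HCl:CaCl2 ratio is 2:1, so n(CaCl2) = 1.8129 mol.
Mass of CaCl2 = 1.8129 × 110.98 = 201.19 g.

201.2 g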